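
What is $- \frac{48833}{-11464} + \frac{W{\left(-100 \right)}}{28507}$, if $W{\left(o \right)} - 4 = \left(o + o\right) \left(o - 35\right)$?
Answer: $\frac{1701656187}{326804248} \approx 5.207$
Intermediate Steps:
$W{\left(o \right)} = 4 + 2 o \left(-35 + o\right)$ ($W{\left(o \right)} = 4 + \left(o + o\right) \left(o - 35\right) = 4 + 2 o \left(-35 + o\right)$)
$- \frac{48833}{-11464} + \frac{W{\left(-100 \right)}}{28507} = - \frac{48833}{-11464} + \frac{4 - -7000 + 2 \left(-100\right)^{2}}{28507} = \left(-48833\right) \left(- \frac{1}{11464}\right) + \left(4 + 7000 + 2 \cdot 10000\right) \frac{1}{28507} = \frac{48833}{11464} + \left(4 + 7000 + 20000\right) \frac{1}{28507} = \frac{48833}{11464} + 27004 \cdot \frac{1}{28507} = \frac{48833}{11464} + \frac{27004}{28507} = \frac{1701656187}{326804248}$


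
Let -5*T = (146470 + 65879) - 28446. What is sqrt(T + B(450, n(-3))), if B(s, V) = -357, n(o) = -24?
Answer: 6*I*sqrt(25790)/5 ≈ 192.71*I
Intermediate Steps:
T = -183903/5 (T = -((146470 + 65879) - 28446)/5 = -(212349 - 28446)/5 = -1/5*183903 = -183903/5 ≈ -36781.)
sqrt(T + B(450, n(-3))) = sqrt(-183903/5 - 357) = sqrt(-185688/5) = 6*I*sqrt(25790)/5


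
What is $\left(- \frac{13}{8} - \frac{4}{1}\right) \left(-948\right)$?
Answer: $\frac{10665}{2} \approx 5332.5$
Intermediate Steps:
$\left(- \frac{13}{8} - \frac{4}{1}\right) \left(-948\right) = \left(\left(-13\right) \frac{1}{8} - 4\right) \left(-948\right) = \left(- \frac{13}{8} - 4\right) \left(-948\right) = \left(- \frac{45}{8}\right) \left(-948\right) = \frac{10665}{2}$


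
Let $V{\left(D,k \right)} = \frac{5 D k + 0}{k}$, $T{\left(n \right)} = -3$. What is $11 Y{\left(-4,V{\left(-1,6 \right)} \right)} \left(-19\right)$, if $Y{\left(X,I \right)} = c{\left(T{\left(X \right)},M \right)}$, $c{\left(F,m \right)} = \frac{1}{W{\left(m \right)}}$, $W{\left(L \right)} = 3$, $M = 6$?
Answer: $- \frac{209}{3} \approx -69.667$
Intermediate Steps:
$c{\left(F,m \right)} = \frac{1}{3}$
$V{\left(D,k \right)} = 5 D$ ($V{\left(D,k \right)} = \frac{5 D k + 0}{k} = \frac{5 D k}{k} = 5 D$)
$Y{\left(X,I \right)} = \frac{1}{3}$
$11 Y{\left(-4,V{\left(-1,6 \right)} \right)} \left(-19\right) = 11 \cdot \frac{1}{3} \left(-19\right) = \frac{11}{3} \left(-19\right) = - \frac{209}{3}$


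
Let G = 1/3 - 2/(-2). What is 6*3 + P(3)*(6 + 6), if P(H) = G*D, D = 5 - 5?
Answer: 18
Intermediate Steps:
G = 4/3 (G = 1*(1/3) - 2*(-1/2) = 1/3 + 1 = 4/3 ≈ 1.3333)
D = 0
P(H) = 0 (P(H) = (4/3)*0 = 0)
6*3 + P(3)*(6 + 6) = 6*3 + 0*(6 + 6) = 18 + 0*12 = 18 + 0 = 18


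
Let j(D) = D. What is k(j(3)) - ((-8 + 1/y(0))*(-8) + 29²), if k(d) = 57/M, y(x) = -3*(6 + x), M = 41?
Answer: -333596/369 ≈ -904.05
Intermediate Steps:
y(x) = -18 - 3*x
k(d) = 57/41
k(j(3)) - ((-8 + 1/y(0))*(-8) + 29²) = 57/41 - ((-8 + 1/(-18 - 3*0))*(-8) + 29²) = 57/41 - ((-8 + 1/(-18 + 0))*(-8) + 841) = 57/41 - ((-8 + 1/(-18))*(-8) + 841) = 57/41 - ((-8 - 1/18)*(-8) + 841) = 57/41 - (-145/18*(-8) + 841) = 57/41 - (580/9 + 841) = 57/41 - 1*8149/9 = 57/41 - 8149/9 = -333596/369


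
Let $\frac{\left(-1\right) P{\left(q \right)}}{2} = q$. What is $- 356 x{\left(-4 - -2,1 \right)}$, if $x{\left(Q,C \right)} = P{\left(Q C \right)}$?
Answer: $-1424$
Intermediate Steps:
$P{\left(q \right)} = - 2 q$
$x{\left(Q,C \right)} = - 2 C Q$ ($x{\left(Q,C \right)} = - 2 Q C = - 2 C Q$)
$- 356 x{\left(-4 - -2,1 \right)} = - 356 \left(\left(-2\right) 1 \left(-4 - -2\right)\right) = - 356 \left(\left(-2\right) 1 \left(-4 + 2\right)\right) = - 356 \left(\left(-2\right) 1 \left(-2\right)\right) = \left(-356\right) 4 = -1424$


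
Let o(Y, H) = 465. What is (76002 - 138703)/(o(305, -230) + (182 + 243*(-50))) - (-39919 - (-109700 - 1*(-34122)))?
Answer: -410122776/11503 ≈ -35654.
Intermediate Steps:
(76002 - 138703)/(o(305, -230) + (182 + 243*(-50))) - (-39919 - (-109700 - 1*(-34122))) = (76002 - 138703)/(465 + (182 + 243*(-50))) - (-39919 - (-109700 - 1*(-34122))) = -62701/(465 + (182 - 12150)) - (-39919 - (-109700 + 34122)) = -62701/(465 - 11968) - (-39919 - 1*(-75578)) = -62701/(-11503) - (-39919 + 75578) = -62701*(-1/11503) - 1*35659 = 62701/11503 - 35659 = -410122776/11503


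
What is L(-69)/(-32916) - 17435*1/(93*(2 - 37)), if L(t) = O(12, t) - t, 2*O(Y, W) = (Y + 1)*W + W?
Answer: 19174601/3571386 ≈ 5.3689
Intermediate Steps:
O(Y, W) = W/2 + W*(1 + Y)/2 (O(Y, W) = ((Y + 1)*W + W)/2 = ((1 + Y)*W + W)/2 = (W*(1 + Y) + W)/2 = (W + W*(1 + Y))/2 = W/2 + W*(1 + Y)/2)
L(t) = 6*t (L(t) = t*(2 + 12)/2 - t = (½)*t*14 - t = 7*t - t = 6*t)
L(-69)/(-32916) - 17435*1/(93*(2 - 37)) = (6*(-69))/(-32916) - 17435*1/(93*(2 - 37)) = -414*(-1/32916) - 17435/((-35*93)) = 69/5486 - 17435/(-3255) = 69/5486 - 17435*(-1/3255) = 69/5486 + 3487/651 = 19174601/3571386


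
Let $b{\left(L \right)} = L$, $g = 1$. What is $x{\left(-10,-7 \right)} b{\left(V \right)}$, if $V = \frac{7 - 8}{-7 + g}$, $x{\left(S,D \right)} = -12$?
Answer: $-2$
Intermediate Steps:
$V = \frac{1}{6}$ ($V = \frac{7 - 8}{-7 + 1} = - \frac{1}{-6} = \left(-1\right) \left(- \frac{1}{6}\right) = \frac{1}{6} \approx 0.16667$)
$x{\left(-10,-7 \right)} b{\left(V \right)} = \left(-12\right) \frac{1}{6} = -2$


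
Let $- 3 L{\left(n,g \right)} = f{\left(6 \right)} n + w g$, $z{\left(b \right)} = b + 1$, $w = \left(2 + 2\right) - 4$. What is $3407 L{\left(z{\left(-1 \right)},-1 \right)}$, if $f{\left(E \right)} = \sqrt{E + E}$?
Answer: $0$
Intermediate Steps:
$w = 0$ ($w = 4 - 4 = 0$)
$z{\left(b \right)} = 1 + b$
$f{\left(E \right)} = \sqrt{2} \sqrt{E}$ ($f{\left(E \right)} = \sqrt{2 E} = \sqrt{2} \sqrt{E}$)
$L{\left(n,g \right)} = - \frac{2 n \sqrt{3}}{3}$ ($L{\left(n,g \right)} = - \frac{\sqrt{2} \sqrt{6} n + 0 g}{3} = - \frac{2 \sqrt{3} n + 0}{3} = - \frac{2 n \sqrt{3} + 0}{3} = - \frac{2 n \sqrt{3}}{3}$)
$3407 L{\left(z{\left(-1 \right)},-1 \right)} = 3407 \left(- \frac{2 \left(1 - 1\right) \sqrt{3}}{3}\right) = 3407 \left(\left(- \frac{2}{3}\right) 0 \sqrt{3}\right) = 3407 \cdot 0 = 0$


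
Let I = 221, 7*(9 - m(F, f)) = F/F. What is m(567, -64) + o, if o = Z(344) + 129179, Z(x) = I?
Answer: 905862/7 ≈ 1.2941e+5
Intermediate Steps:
m(F, f) = 62/7 (m(F, f) = 9 - F/(7*F) = 9 - ⅐*1 = 9 - ⅐ = 62/7)
Z(x) = 221
o = 129400 (o = 221 + 129179 = 129400)
m(567, -64) + o = 62/7 + 129400 = 905862/7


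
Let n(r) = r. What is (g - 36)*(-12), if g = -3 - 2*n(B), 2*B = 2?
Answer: 492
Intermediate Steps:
B = 1 (B = (½)*2 = 1)
g = -5 (g = -3 - 2*1 = -3 - 2 = -5)
(g - 36)*(-12) = (-5 - 36)*(-12) = -41*(-12) = 492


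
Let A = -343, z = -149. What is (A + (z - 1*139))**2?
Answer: 398161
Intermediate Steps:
(A + (z - 1*139))**2 = (-343 + (-149 - 1*139))**2 = (-343 + (-149 - 139))**2 = (-343 - 288)**2 = (-631)**2 = 398161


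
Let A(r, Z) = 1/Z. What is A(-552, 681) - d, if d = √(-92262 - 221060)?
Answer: 1/681 - I*√313322 ≈ 0.0014684 - 559.75*I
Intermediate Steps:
d = I*√313322 (d = √(-313322) = I*√313322 ≈ 559.75*I)
A(-552, 681) - d = 1/681 - I*√313322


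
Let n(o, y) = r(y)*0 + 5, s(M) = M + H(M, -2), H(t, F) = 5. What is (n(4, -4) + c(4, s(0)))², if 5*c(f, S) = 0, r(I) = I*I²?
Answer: 25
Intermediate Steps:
r(I) = I³
s(M) = 5 + M (s(M) = M + 5 = 5 + M)
c(f, S) = 0 (c(f, S) = (⅕)*0 = 0)
n(o, y) = 5 (n(o, y) = y³*0 + 5 = 0 + 5 = 5)
(n(4, -4) + c(4, s(0)))² = (5 + 0)² = 5² = 25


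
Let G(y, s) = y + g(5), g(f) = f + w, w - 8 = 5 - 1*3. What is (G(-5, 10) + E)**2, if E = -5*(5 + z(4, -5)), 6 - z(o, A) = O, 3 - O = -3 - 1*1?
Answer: 100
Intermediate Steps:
O = 7 (O = 3 - (-3 - 1*1) = 3 - (-3 - 1) = 3 - 1*(-4) = 3 + 4 = 7)
z(o, A) = -1 (z(o, A) = 6 - 1*7 = 6 - 7 = -1)
w = 10 (w = 8 + (5 - 1*3) = 8 + (5 - 3) = 8 + 2 = 10)
E = -20 (E = -5*(5 - 1) = -5*4 = -20)
g(f) = 10 + f (g(f) = f + 10 = 10 + f)
G(y, s) = 15 + y (G(y, s) = y + (10 + 5) = y + 15 = 15 + y)
(G(-5, 10) + E)**2 = ((15 - 5) - 20)**2 = (10 - 20)**2 = (-10)**2 = 100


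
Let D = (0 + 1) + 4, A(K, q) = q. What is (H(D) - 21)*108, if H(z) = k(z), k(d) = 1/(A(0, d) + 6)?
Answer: -24840/11 ≈ -2258.2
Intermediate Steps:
D = 5 (D = 1 + 4 = 5)
k(d) = 1/(6 + d) (k(d) = 1/(d + 6) = 1/(6 + d))
H(z) = 1/(6 + z)
(H(D) - 21)*108 = (1/(6 + 5) - 21)*108 = (1/11 - 21)*108 = -230/11*108 = -24840/11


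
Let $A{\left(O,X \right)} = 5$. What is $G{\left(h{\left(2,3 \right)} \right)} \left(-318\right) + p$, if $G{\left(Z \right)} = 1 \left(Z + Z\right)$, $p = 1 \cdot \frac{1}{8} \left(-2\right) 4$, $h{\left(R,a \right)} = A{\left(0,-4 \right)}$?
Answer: $-3181$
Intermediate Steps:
$h{\left(R,a \right)} = 5$
$p = -1$ ($p = 1 \cdot \frac{1}{8} \left(-2\right) 4 = \frac{1}{8} \left(-2\right) 4 = \left(- \frac{1}{4}\right) 4 = -1$)
$G{\left(Z \right)} = 2 Z$ ($G{\left(Z \right)} = 1 \cdot 2 Z = 2 Z$)
$G{\left(h{\left(2,3 \right)} \right)} \left(-318\right) + p = 2 \cdot 5 \left(-318\right) - 1 = 10 \left(-318\right) - 1 = -3180 - 1 = -3181$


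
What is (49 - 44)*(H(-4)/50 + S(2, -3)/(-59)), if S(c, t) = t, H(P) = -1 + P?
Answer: -29/118 ≈ -0.24576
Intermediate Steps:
(49 - 44)*(H(-4)/50 + S(2, -3)/(-59)) = (49 - 44)*((-1 - 4)/50 - 3/(-59)) = 5*(-5*1/50 - 3*(-1/59)) = 5*(-⅒ + 3/59) = 5*(-29/590) = -29/118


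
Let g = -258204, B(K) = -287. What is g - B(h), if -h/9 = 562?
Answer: -257917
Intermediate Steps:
h = -5058 (h = -9*562 = -5058)
g - B(h) = -258204 - 1*(-287) = -258204 + 287 = -257917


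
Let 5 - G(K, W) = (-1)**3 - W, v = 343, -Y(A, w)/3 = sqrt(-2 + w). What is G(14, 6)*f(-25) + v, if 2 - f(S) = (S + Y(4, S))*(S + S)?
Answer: -14633 - 5400*I*sqrt(3) ≈ -14633.0 - 9353.1*I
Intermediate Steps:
Y(A, w) = -3*sqrt(-2 + w)
G(K, W) = 6 + W (G(K, W) = 5 - ((-1)**3 - W) = 5 - (-1 - W) = 5 + (1 + W) = 6 + W)
f(S) = 2 - 2*S*(S - 3*sqrt(-2 + S)) (f(S) = 2 - (S - 3*sqrt(-2 + S))*(S + S) = 2 - (S - 3*sqrt(-2 + S))*2*S = 2 - 2*S*(S - 3*sqrt(-2 + S)))
G(14, 6)*f(-25) + v = (6 + 6)*(2 - 2*(-25)**2 + 6*(-25)*sqrt(-2 - 25)) + 343 = 12*(2 - 2*625 + 6*(-25)*sqrt(-27)) + 343 = 12*(2 - 1250 + 6*(-25)*(3*I*sqrt(3))) + 343 = 12*(2 - 1250 - 450*I*sqrt(3)) + 343 = 12*(-1248 - 450*I*sqrt(3)) + 343 = (-14976 - 5400*I*sqrt(3)) + 343 = -14633 - 5400*I*sqrt(3)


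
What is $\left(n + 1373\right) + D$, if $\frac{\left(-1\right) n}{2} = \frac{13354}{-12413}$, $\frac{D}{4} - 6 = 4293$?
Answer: $\frac{230523705}{12413} \approx 18571.0$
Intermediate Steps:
$D = 17196$ ($D = 24 + 4 \cdot 4293 = 24 + 17172 = 17196$)
$n = \frac{26708}{12413}$ ($n = - 2 \frac{13354}{-12413} = - 2 \cdot 13354 \left(- \frac{1}{12413}\right) = \left(-2\right) \left(- \frac{13354}{12413}\right) = \frac{26708}{12413} \approx 2.1516$)
$\left(n + 1373\right) + D = \left(\frac{26708}{12413} + 1373\right) + 17196 = \frac{17069757}{12413} + 17196 = \frac{230523705}{12413}$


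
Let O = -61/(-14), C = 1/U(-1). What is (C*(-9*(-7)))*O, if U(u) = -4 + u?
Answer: -549/10 ≈ -54.900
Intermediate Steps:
C = -⅕ (C = 1/(-4 - 1) = 1/(-5) = -⅕ ≈ -0.20000)
O = 61/14 (O = -61*(-1/14) = 61/14 ≈ 4.3571)
(C*(-9*(-7)))*O = -(-9)*(-7)/5*(61/14) = -⅕*63*(61/14) = -63/5*61/14 = -549/10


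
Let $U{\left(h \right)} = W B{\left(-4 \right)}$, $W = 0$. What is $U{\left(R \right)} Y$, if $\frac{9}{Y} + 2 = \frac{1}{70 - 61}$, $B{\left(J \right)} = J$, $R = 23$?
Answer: $0$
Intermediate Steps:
$U{\left(h \right)} = 0$ ($U{\left(h \right)} = 0 \left(-4\right) = 0$)
$Y = - \frac{81}{17}$ ($Y = \frac{9}{-2 + \frac{1}{70 - 61}} = \frac{9}{-2 + \frac{1}{9}} = \frac{9}{- \frac{17}{9}} = 9 \left(- \frac{9}{17}\right) = - \frac{81}{17} \approx -4.7647$)
$U{\left(R \right)} Y = 0 \left(- \frac{81}{17}\right) = 0$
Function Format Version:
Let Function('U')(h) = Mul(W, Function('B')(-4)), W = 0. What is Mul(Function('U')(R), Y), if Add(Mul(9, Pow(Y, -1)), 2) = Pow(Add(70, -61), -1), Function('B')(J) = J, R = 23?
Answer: 0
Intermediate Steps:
Function('U')(h) = 0 (Function('U')(h) = Mul(0, -4) = 0)
Y = Rational(-81, 17) (Y = Mul(9, Pow(Add(-2, Pow(Add(70, -61), -1)), -1)) = Mul(9, Pow(Add(-2, Pow(9, -1)), -1)) = Mul(9, Pow(Add(-2, Rational(1, 9)), -1)) = Mul(9, Pow(Rational(-17, 9), -1)) = Mul(9, Rational(-9, 17)) = Rational(-81, 17) ≈ -4.7647)
Mul(Function('U')(R), Y) = Mul(0, Rational(-81, 17)) = 0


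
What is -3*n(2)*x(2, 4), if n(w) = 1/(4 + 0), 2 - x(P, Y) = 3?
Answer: 3/4 ≈ 0.75000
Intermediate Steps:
x(P, Y) = -1 (x(P, Y) = 2 - 1*3 = 2 - 3 = -1)
n(w) = 1/4
-3*n(2)*x(2, 4) = -3*(-1)/4 = -3*(-1/4) = 3/4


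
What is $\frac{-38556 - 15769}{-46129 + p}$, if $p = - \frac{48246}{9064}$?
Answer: $\frac{22381900}{19007341} \approx 1.1775$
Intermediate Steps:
$p = - \frac{2193}{412}$ ($p = \left(-48246\right) \frac{1}{9064} = - \frac{2193}{412} \approx -5.3228$)
$\frac{-38556 - 15769}{-46129 + p} = \frac{-38556 - 15769}{-46129 - \frac{2193}{412}} = - \frac{54325}{- \frac{19007341}{412}} = \left(-54325\right) \left(- \frac{412}{19007341}\right) = \frac{22381900}{19007341}$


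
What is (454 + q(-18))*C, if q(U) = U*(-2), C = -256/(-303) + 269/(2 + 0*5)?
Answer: 20094655/303 ≈ 66319.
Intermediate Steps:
C = 82019/606 (C = -256*(-1/303) + 269/(2 + 0) = 256/303 + 269/2 = 82019/606 ≈ 135.34)
q(U) = -2*U
(454 + q(-18))*C = (454 - 2*(-18))*(82019/606) = (454 + 36)*(82019/606) = 490*(82019/606) = 20094655/303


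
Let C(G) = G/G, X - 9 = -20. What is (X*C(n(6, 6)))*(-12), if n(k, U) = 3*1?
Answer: 132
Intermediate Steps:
X = -11 (X = 9 - 20 = -11)
n(k, U) = 3
C(G) = 1
(X*C(n(6, 6)))*(-12) = -11*1*(-12) = -11*(-12) = 132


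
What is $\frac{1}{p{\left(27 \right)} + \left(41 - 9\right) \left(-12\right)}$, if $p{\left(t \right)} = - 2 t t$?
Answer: $- \frac{1}{1842} \approx -0.00054289$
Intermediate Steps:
$p{\left(t \right)} = - 2 t^{2}$
$\frac{1}{p{\left(27 \right)} + \left(41 - 9\right) \left(-12\right)} = \frac{1}{- 2 \cdot 27^{2} + \left(41 - 9\right) \left(-12\right)} = \frac{1}{\left(-2\right) 729 + 32 \left(-12\right)} = \frac{1}{-1458 - 384} = \frac{1}{-1842} = - \frac{1}{1842}$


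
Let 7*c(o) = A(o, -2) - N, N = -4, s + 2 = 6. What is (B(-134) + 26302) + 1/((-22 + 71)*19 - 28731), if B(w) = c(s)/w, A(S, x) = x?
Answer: 342930708131/13038200 ≈ 26302.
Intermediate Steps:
s = 4 (s = -2 + 6 = 4)
c(o) = 2/7 (c(o) = (-2 - 1*(-4))/7 = (-2 + 4)/7 = (1/7)*2 = 2/7)
B(w) = 2/(7*w)
(B(-134) + 26302) + 1/((-22 + 71)*19 - 28731) = ((2/7)/(-134) + 26302) + 1/((-22 + 71)*19 - 28731) = ((2/7)*(-1/134) + 26302) + 1/(49*19 - 28731) = (-1/469 + 26302) + 1/(931 - 28731) = 12335637/469 + 1/(-27800) = 12335637/469 - 1/27800 = 342930708131/13038200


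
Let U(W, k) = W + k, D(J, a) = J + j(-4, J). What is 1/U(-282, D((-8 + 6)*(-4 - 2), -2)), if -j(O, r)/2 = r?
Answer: -1/294 ≈ -0.0034014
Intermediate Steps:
j(O, r) = -2*r
D(J, a) = -J (D(J, a) = J - 2*J = -J)
1/U(-282, D((-8 + 6)*(-4 - 2), -2)) = 1/(-282 - (-8 + 6)*(-4 - 2)) = 1/(-282 - (-2)*(-6)) = 1/(-282 - 1*12) = 1/(-282 - 12) = 1/(-294) = -1/294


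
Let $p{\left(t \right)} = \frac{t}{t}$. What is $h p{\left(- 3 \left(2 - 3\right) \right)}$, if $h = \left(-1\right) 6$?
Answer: $-6$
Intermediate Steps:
$p{\left(t \right)} = 1$
$h = -6$
$h p{\left(- 3 \left(2 - 3\right) \right)} = \left(-6\right) 1 = -6$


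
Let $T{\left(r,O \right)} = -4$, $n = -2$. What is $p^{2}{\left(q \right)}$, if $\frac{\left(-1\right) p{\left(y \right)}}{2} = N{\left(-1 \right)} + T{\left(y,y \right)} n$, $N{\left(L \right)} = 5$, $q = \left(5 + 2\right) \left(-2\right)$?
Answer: $676$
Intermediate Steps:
$q = -14$ ($q = 7 \left(-2\right) = -14$)
$p{\left(y \right)} = -26$ ($p{\left(y \right)} = - 2 \left(5 - -8\right) = - 2 \left(5 + 8\right) = \left(-2\right) 13 = -26$)
$p^{2}{\left(q \right)} = \left(-26\right)^{2} = 676$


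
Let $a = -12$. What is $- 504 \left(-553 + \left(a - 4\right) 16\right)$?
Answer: $407736$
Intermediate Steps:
$- 504 \left(-553 + \left(a - 4\right) 16\right) = - 504 \left(-553 + \left(-12 - 4\right) 16\right) = - 504 \left(-553 - 256\right) = \left(-504\right) \left(-809\right) = 407736$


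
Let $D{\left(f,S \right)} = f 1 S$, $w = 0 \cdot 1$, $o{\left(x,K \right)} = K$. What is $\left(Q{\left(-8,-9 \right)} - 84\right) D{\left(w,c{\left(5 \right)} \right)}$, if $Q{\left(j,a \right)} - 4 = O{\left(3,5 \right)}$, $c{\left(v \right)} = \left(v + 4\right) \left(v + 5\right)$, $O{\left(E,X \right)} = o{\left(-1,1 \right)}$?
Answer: $0$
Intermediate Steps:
$O{\left(E,X \right)} = 1$
$c{\left(v \right)} = \left(4 + v\right) \left(5 + v\right)$
$w = 0$
$D{\left(f,S \right)} = S f$ ($D{\left(f,S \right)} = f S = S f$)
$Q{\left(j,a \right)} = 5$ ($Q{\left(j,a \right)} = 4 + 1 = 5$)
$\left(Q{\left(-8,-9 \right)} - 84\right) D{\left(w,c{\left(5 \right)} \right)} = \left(5 - 84\right) \left(20 + 5^{2} + 9 \cdot 5\right) 0 = - 79 \left(20 + 25 + 45\right) 0 = - 79 \cdot 90 \cdot 0 = \left(-79\right) 0 = 0$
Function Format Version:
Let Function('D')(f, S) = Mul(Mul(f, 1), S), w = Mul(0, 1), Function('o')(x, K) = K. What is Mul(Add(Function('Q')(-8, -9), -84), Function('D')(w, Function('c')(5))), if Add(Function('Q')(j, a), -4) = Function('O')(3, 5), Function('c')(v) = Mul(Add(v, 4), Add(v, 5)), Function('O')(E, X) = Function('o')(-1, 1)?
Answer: 0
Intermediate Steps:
Function('O')(E, X) = 1
Function('c')(v) = Mul(Add(4, v), Add(5, v))
w = 0
Function('D')(f, S) = Mul(S, f) (Function('D')(f, S) = Mul(f, S) = Mul(S, f))
Function('Q')(j, a) = 5 (Function('Q')(j, a) = Add(4, 1) = 5)
Mul(Add(Function('Q')(-8, -9), -84), Function('D')(w, Function('c')(5))) = Mul(Add(5, -84), Mul(Add(20, Pow(5, 2), Mul(9, 5)), 0)) = Mul(-79, Mul(Add(20, 25, 45), 0)) = Mul(-79, Mul(90, 0)) = Mul(-79, 0) = 0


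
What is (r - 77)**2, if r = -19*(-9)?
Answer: 8836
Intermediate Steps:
r = 171
(r - 77)**2 = (171 - 77)**2 = 94**2 = 8836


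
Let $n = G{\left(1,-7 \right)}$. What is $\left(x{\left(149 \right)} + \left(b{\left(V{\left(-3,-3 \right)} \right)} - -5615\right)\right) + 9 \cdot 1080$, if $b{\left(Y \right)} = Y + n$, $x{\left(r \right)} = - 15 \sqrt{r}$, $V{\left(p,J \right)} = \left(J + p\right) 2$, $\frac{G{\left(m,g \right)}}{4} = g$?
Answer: $15295 - 15 \sqrt{149} \approx 15112.0$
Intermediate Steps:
$G{\left(m,g \right)} = 4 g$
$n = -28$ ($n = 4 \left(-7\right) = -28$)
$V{\left(p,J \right)} = 2 J + 2 p$
$b{\left(Y \right)} = -28 + Y$ ($b{\left(Y \right)} = Y - 28 = -28 + Y$)
$\left(x{\left(149 \right)} + \left(b{\left(V{\left(-3,-3 \right)} \right)} - -5615\right)\right) + 9 \cdot 1080 = \left(- 15 \sqrt{149} + \left(\left(-28 + \left(2 \left(-3\right) + 2 \left(-3\right)\right)\right) - -5615\right)\right) + 9 \cdot 1080 = \left(- 15 \sqrt{149} + \left(\left(-28 - 12\right) + 5615\right)\right) + 9720 = \left(- 15 \sqrt{149} + \left(-40 + 5615\right)\right) + 9720 = \left(- 15 \sqrt{149} + 5575\right) + 9720 = \left(5575 - 15 \sqrt{149}\right) + 9720 = 15295 - 15 \sqrt{149}$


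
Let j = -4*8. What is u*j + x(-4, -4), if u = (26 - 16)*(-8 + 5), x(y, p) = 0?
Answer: 960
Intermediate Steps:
j = -32
u = -30 (u = 10*(-3) = -30)
u*j + x(-4, -4) = -30*(-32) + 0 = 960 + 0 = 960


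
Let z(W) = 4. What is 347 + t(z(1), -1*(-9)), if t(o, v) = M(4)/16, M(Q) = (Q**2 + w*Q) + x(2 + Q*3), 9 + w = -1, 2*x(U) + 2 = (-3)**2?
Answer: 11063/32 ≈ 345.72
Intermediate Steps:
x(U) = 7/2 (x(U) = -1 + (1/2)*(-3)**2 = -1 + (1/2)*9 = -1 + 9/2 = 7/2)
w = -10 (w = -9 - 1 = -10)
M(Q) = 7/2 + Q**2 - 10*Q (M(Q) = (Q**2 - 10*Q) + 7/2 = 7/2 + Q**2 - 10*Q)
t(o, v) = -41/32 (t(o, v) = (7/2 + 4**2 - 10*4)/16 = (7/2 + 16 - 40)*(1/16) = -41/2*1/16 = -41/32)
347 + t(z(1), -1*(-9)) = 347 - 41/32 = 11063/32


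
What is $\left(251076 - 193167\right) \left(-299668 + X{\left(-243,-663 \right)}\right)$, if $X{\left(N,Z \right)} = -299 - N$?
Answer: $-17356717116$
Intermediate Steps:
$\left(251076 - 193167\right) \left(-299668 + X{\left(-243,-663 \right)}\right) = \left(251076 - 193167\right) \left(-299668 - 56\right) = 57909 \left(-299668 + \left(-299 + 243\right)\right) = 57909 \left(-299668 - 56\right) = 57909 \left(-299724\right) = -17356717116$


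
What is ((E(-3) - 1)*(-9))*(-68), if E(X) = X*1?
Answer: -2448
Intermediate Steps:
E(X) = X
((E(-3) - 1)*(-9))*(-68) = ((-3 - 1)*(-9))*(-68) = -4*(-9)*(-68) = 36*(-68) = -2448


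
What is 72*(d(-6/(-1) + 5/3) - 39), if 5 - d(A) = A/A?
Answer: -2520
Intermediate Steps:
d(A) = 4 (d(A) = 5 - A/A = 5 - 1*1 = 5 - 1 = 4)
72*(d(-6/(-1) + 5/3) - 39) = 72*(4 - 39) = 72*(-35) = -2520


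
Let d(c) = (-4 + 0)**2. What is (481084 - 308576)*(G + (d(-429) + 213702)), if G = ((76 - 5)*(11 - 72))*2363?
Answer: -1728605200980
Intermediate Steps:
d(c) = 16 (d(c) = (-4)**2 = 16)
G = -10234153 (G = (71*(-61))*2363 = -4331*2363 = -10234153)
(481084 - 308576)*(G + (d(-429) + 213702)) = (481084 - 308576)*(-10234153 + (16 + 213702)) = 172508*(-10234153 + 213718) = 172508*(-10020435) = -1728605200980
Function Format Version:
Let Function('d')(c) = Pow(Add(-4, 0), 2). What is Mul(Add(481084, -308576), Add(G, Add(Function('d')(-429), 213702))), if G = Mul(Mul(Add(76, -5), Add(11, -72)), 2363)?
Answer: -1728605200980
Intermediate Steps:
Function('d')(c) = 16 (Function('d')(c) = Pow(-4, 2) = 16)
G = -10234153 (G = Mul(Mul(71, -61), 2363) = Mul(-4331, 2363) = -10234153)
Mul(Add(481084, -308576), Add(G, Add(Function('d')(-429), 213702))) = Mul(Add(481084, -308576), Add(-10234153, Add(16, 213702))) = Mul(172508, Add(-10234153, 213718)) = Mul(172508, -10020435) = -1728605200980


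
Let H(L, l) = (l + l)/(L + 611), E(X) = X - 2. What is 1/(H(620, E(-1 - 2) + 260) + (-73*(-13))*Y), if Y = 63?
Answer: 1231/73598307 ≈ 1.6726e-5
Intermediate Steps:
E(X) = -2 + X
H(L, l) = 2*l/(611 + L) (H(L, l) = (2*l)/(611 + L) = 2*l/(611 + L))
1/(H(620, E(-1 - 2) + 260) + (-73*(-13))*Y) = 1/(2*((-2 + (-1 - 2)) + 260)/(611 + 620) - 73*(-13)*63) = 1/(2*((-2 - 3) + 260)/1231 + 949*63) = 1/(2*(-5 + 260)*(1/1231) + 59787) = 1/(2*255*(1/1231) + 59787) = 1/(510/1231 + 59787) = 1/(73598307/1231) = 1231/73598307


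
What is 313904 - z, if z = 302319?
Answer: 11585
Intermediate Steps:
313904 - z = 313904 - 1*302319 = 313904 - 302319 = 11585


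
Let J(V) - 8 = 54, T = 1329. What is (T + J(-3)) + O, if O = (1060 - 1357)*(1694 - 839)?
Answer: -252544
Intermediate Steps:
J(V) = 62 (J(V) = 8 + 54 = 62)
O = -253935 (O = -297*855 = -253935)
(T + J(-3)) + O = (1329 + 62) - 253935 = 1391 - 253935 = -252544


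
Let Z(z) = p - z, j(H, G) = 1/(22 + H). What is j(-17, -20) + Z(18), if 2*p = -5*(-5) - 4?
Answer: -73/10 ≈ -7.3000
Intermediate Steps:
p = 21/2 (p = (-5*(-5) - 4)/2 = (25 - 4)/2 = (1/2)*21 = 21/2 ≈ 10.500)
Z(z) = 21/2 - z
j(-17, -20) + Z(18) = 1/(22 - 17) + (21/2 - 1*18) = 1/5 + (21/2 - 18) = 1/5 - 15/2 = -73/10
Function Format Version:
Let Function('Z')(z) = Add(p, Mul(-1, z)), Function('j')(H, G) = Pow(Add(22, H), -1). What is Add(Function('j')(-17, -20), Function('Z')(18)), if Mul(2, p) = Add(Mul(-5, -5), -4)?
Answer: Rational(-73, 10) ≈ -7.3000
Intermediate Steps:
p = Rational(21, 2) (p = Mul(Rational(1, 2), Add(Mul(-5, -5), -4)) = Mul(Rational(1, 2), Add(25, -4)) = Mul(Rational(1, 2), 21) = Rational(21, 2) ≈ 10.500)
Function('Z')(z) = Add(Rational(21, 2), Mul(-1, z))
Add(Function('j')(-17, -20), Function('Z')(18)) = Add(Pow(Add(22, -17), -1), Add(Rational(21, 2), Mul(-1, 18))) = Add(Pow(5, -1), Add(Rational(21, 2), -18)) = Add(Rational(1, 5), Rational(-15, 2)) = Rational(-73, 10)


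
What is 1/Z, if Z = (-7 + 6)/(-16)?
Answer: 16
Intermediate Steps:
Z = 1/16 (Z = -1/16*(-1) = 1/16 ≈ 0.062500)
1/Z = 1/(1/16) = 16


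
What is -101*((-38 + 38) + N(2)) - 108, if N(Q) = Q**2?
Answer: -512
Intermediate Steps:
-101*((-38 + 38) + N(2)) - 108 = -101*((-38 + 38) + 2**2) - 108 = -101*(0 + 4) - 108 = -101*4 - 108 = -404 - 108 = -512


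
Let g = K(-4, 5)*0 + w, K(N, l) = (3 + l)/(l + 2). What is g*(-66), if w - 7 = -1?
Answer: -396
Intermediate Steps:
K(N, l) = (3 + l)/(2 + l)
w = 6 (w = 7 - 1 = 6)
g = 6 (g = ((3 + 5)/(2 + 5))*0 + 6 = (8/7)*0 + 6 = 0 + 6 = 6)
g*(-66) = 6*(-66) = -396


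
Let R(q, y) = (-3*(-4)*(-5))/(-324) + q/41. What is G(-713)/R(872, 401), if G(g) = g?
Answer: -789291/23749 ≈ -33.235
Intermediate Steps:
R(q, y) = 5/27 + q/41 (R(q, y) = (12*(-5))*(-1/324) + q*(1/41) = -60*(-1/324) + q/41 = 5/27 + q/41)
G(-713)/R(872, 401) = -713/(5/27 + (1/41)*872) = -713/(5/27 + 872/41) = -713/23749/1107 = -713*1107/23749 = -789291/23749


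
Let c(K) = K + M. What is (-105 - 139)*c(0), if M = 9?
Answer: -2196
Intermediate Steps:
c(K) = 9 + K (c(K) = K + 9 = 9 + K)
(-105 - 139)*c(0) = (-105 - 139)*(9 + 0) = -244*9 = -2196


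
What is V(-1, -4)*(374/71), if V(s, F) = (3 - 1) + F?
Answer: -748/71 ≈ -10.535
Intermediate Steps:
V(s, F) = 2 + F
V(-1, -4)*(374/71) = (2 - 4)*(374/71) = -748/71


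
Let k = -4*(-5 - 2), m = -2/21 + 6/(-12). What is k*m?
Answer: -50/3 ≈ -16.667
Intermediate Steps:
m = -25/42 (m = -2*1/21 + 6*(-1/12) = -2/21 - ½ = -25/42 ≈ -0.59524)
k = 28 (k = -4*(-7) = 28)
k*m = 28*(-25/42) = -50/3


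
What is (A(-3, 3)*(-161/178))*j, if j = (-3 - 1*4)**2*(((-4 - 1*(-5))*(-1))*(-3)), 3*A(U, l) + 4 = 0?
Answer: 15778/89 ≈ 177.28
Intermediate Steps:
A(U, l) = -4/3 (A(U, l) = -4/3 + (1/3)*0 = -4/3 + 0 = -4/3)
j = 147 (j = (-3 - 4)**2*(((-4 + 5)*(-1))*(-3)) = (-7)**2*((1*(-1))*(-3)) = 49*(-1*(-3)) = 49*3 = 147)
(A(-3, 3)*(-161/178))*j = -(-644)/(3*178)*147 = -4/3*(-161/178)*147 = (322/267)*147 = 15778/89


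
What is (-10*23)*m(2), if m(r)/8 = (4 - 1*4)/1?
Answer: 0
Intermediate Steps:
m(r) = 0 (m(r) = 8*((4 - 1*4)/1) = 8*((4 - 4)*1) = 8*(0*1) = 8*0 = 0)
(-10*23)*m(2) = -10*23*0 = -230*0 = 0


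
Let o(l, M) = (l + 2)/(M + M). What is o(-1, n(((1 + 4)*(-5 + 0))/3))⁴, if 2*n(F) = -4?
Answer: 1/256 ≈ 0.0039063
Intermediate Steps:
n(F) = -2 (n(F) = (½)*(-4) = -2)
o(l, M) = (2 + l)/(2*M) (o(l, M) = (2 + l)/((2*M)) = (2 + l)*(1/(2*M)) = (2 + l)/(2*M))
o(-1, n(((1 + 4)*(-5 + 0))/3))⁴ = ((½)*(2 - 1)/(-2))⁴ = ((½)*(-½)*1)⁴ = (-¼)⁴ = 1/256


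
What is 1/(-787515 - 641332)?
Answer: -1/1428847 ≈ -6.9987e-7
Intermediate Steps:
1/(-787515 - 641332) = 1/(-1428847) = -1/1428847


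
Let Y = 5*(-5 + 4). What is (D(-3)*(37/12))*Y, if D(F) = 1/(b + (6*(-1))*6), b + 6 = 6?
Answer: 185/432 ≈ 0.42824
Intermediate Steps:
b = 0 (b = -6 + 6 = 0)
Y = -5 (Y = 5*(-1) = -5)
D(F) = -1/36 (D(F) = 1/(0 + (6*(-1))*6) = 1/(0 - 6*6) = 1/(0 - 36) = 1/(-36) = -1/36)
(D(-3)*(37/12))*Y = -37/(36*12)*(-5) = -1/36*37/12*(-5) = -37/432*(-5) = 185/432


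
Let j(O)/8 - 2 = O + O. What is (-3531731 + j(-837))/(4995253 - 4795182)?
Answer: -3545107/200071 ≈ -17.719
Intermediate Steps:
j(O) = 16 + 16*O (j(O) = 16 + 8*(O + O) = 16 + 8*(2*O) = 16 + 16*O)
(-3531731 + j(-837))/(4995253 - 4795182) = (-3531731 + (16 + 16*(-837)))/(4995253 - 4795182) = (-3531731 + (16 - 13392))/200071 = (-3531731 - 13376)*(1/200071) = -3545107*1/200071 = -3545107/200071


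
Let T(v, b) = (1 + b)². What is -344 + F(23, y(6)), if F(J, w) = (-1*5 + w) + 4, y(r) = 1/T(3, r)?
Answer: -16904/49 ≈ -344.98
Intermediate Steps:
y(r) = (1 + r)⁻² (y(r) = 1/((1 + r)²) = (1 + r)⁻²)
F(J, w) = -1 + w (F(J, w) = (-5 + w) + 4 = -1 + w)
-344 + F(23, y(6)) = -344 + (-1 + (1 + 6)⁻²) = -344 + (-1 + 7⁻²) = -344 + (-1 + 1/49) = -344 - 48/49 = -16904/49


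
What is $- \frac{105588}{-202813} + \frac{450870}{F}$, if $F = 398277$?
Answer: $\frac{44498523062}{26925251067} \approx 1.6527$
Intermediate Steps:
$- \frac{105588}{-202813} + \frac{450870}{F} = - \frac{105588}{-202813} + \frac{450870}{398277} = \left(-105588\right) \left(- \frac{1}{202813}\right) + 450870 \cdot \frac{1}{398277} = \frac{105588}{202813} + \frac{150290}{132759} = \frac{44498523062}{26925251067}$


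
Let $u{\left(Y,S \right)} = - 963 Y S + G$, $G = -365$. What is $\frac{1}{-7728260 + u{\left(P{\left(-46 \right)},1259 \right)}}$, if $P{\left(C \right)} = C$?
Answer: $\frac{1}{48042557} \approx 2.0815 \cdot 10^{-8}$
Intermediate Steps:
$u{\left(Y,S \right)} = -365 - 963 S Y$ ($u{\left(Y,S \right)} = - 963 Y S - 365 = - 963 S Y - 365 = -365 - 963 S Y$)
$\frac{1}{-7728260 + u{\left(P{\left(-46 \right)},1259 \right)}} = \frac{1}{-7728260 - \left(365 + 1212417 \left(-46\right)\right)} = \frac{1}{-7728260 + \left(-365 + 55771182\right)} = \frac{1}{-7728260 + 55770817} = \frac{1}{48042557}$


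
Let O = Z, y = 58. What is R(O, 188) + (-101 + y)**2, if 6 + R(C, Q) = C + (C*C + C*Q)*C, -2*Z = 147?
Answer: 4962617/8 ≈ 6.2033e+5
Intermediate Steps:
Z = -147/2 (Z = -1/2*147 = -147/2 ≈ -73.500)
O = -147/2 ≈ -73.500
R(C, Q) = -6 + C + C*(C**2 + C*Q) (R(C, Q) = -6 + (C + (C*C + C*Q)*C) = -6 + (C + (C**2 + C*Q)*C) = -6 + (C + C*(C**2 + C*Q)) = -6 + C + C*(C**2 + C*Q))
R(O, 188) + (-101 + y)**2 = (-6 - 147/2 + (-147/2)**3 + 188*(-147/2)**2) + (-101 + 58)**2 = (-6 - 147/2 - 3176523/8 + 188*(21609/4)) + (-43)**2 = (-6 - 147/2 - 3176523/8 + 1015623) + 1849 = 4947825/8 + 1849 = 4962617/8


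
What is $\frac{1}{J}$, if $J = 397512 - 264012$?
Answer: $\frac{1}{133500} \approx 7.4906 \cdot 10^{-6}$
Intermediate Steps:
$J = 133500$ ($J = 397512 - 264012 = 133500$)
$\frac{1}{J} = \frac{1}{133500}$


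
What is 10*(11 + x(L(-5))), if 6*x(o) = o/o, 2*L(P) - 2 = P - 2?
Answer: 335/3 ≈ 111.67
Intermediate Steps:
L(P) = P/2 (L(P) = 1 + (P - 2)/2 = 1 + (-2 + P)/2 = 1 + (-1 + P/2) = P/2)
x(o) = ⅙ (x(o) = (o/o)/6 = (⅙)*1 = ⅙)
10*(11 + x(L(-5))) = 10*(11 + ⅙) = 10*(67/6) = 335/3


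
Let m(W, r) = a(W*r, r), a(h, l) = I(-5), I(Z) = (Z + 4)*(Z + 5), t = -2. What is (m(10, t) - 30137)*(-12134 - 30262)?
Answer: 1277688252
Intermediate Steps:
I(Z) = (4 + Z)*(5 + Z)
a(h, l) = 0 (a(h, l) = 20 + (-5)² + 9*(-5) = 20 + 25 - 45 = 0)
m(W, r) = 0
(m(10, t) - 30137)*(-12134 - 30262) = (0 - 30137)*(-12134 - 30262) = -30137*(-42396) = 1277688252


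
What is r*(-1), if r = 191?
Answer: -191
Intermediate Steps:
r*(-1) = 191*(-1) = -191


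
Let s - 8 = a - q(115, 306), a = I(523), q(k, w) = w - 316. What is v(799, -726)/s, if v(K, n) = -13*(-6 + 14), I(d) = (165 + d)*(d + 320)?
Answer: -52/290001 ≈ -0.00017931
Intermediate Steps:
I(d) = (165 + d)*(320 + d)
v(K, n) = -104 (v(K, n) = -13*8 = -104)
q(k, w) = -316 + w
a = 579984 (a = 52800 + 523² + 485*523 = 52800 + 273529 + 253655 = 579984)
s = 580002 (s = 8 + (579984 - (-316 + 306)) = 8 + (579984 - 1*(-10)) = 8 + (579984 + 10) = 8 + 579994 = 580002)
v(799, -726)/s = -104/580002 = -104*1/580002 = -52/290001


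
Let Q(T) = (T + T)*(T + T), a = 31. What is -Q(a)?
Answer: -3844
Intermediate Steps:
Q(T) = 4*T² (Q(T) = (2*T)*(2*T) = 4*T²)
-Q(a) = -4*31² = -4*961 = -1*3844 = -3844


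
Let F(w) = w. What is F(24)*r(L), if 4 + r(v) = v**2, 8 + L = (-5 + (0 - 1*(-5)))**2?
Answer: 1440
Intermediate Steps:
L = -8 (L = -8 + (-5 + (0 - 1*(-5)))**2 = -8 + (-5 + (0 + 5))**2 = -8 + (-5 + 5)**2 = -8 + 0**2 = -8 + 0 = -8)
r(v) = -4 + v**2
F(24)*r(L) = 24*(-4 + (-8)**2) = 24*(-4 + 64) = 24*60 = 1440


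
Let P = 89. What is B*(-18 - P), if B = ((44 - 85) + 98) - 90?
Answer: 3531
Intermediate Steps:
B = -33 (B = (-41 + 98) - 90 = 57 - 90 = -33)
B*(-18 - P) = -33*(-18 - 1*89) = -33*(-18 - 89) = -33*(-107) = 3531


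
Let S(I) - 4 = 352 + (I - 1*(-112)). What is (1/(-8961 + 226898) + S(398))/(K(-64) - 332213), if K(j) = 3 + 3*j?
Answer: -188733443/72442694674 ≈ -0.0026053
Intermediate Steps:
S(I) = 468 + I (S(I) = 4 + (352 + (I - 1*(-112))) = 4 + (352 + (I + 112)) = 4 + (352 + (112 + I)) = 4 + (464 + I) = 468 + I)
(1/(-8961 + 226898) + S(398))/(K(-64) - 332213) = (1/(-8961 + 226898) + (468 + 398))/((3 + 3*(-64)) - 332213) = (1/217937 + 866)/((3 - 192) - 332213) = (1/217937 + 866)/(-189 - 332213) = (188733443/217937)/(-332402) = (188733443/217937)*(-1/332402) = -188733443/72442694674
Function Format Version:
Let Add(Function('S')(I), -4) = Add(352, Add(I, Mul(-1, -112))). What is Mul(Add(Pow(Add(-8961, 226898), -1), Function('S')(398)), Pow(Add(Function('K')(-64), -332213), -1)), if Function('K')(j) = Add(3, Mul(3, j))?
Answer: Rational(-188733443, 72442694674) ≈ -0.0026053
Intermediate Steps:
Function('S')(I) = Add(468, I) (Function('S')(I) = Add(4, Add(352, Add(I, Mul(-1, -112)))) = Add(4, Add(352, Add(I, 112))) = Add(4, Add(352, Add(112, I))) = Add(4, Add(464, I)) = Add(468, I))
Mul(Add(Pow(Add(-8961, 226898), -1), Function('S')(398)), Pow(Add(Function('K')(-64), -332213), -1)) = Mul(Add(Pow(Add(-8961, 226898), -1), Add(468, 398)), Pow(Add(Add(3, Mul(3, -64)), -332213), -1)) = Mul(Add(Pow(217937, -1), 866), Pow(Add(Add(3, -192), -332213), -1)) = Mul(Add(Rational(1, 217937), 866), Pow(Add(-189, -332213), -1)) = Mul(Rational(188733443, 217937), Pow(-332402, -1)) = Mul(Rational(188733443, 217937), Rational(-1, 332402)) = Rational(-188733443, 72442694674)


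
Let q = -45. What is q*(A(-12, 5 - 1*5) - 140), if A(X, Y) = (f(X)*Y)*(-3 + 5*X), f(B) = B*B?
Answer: 6300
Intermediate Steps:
f(B) = B²
A(X, Y) = Y*X²*(-3 + 5*X) (A(X, Y) = (X²*Y)*(-3 + 5*X) = (Y*X²)*(-3 + 5*X) = Y*X²*(-3 + 5*X))
q*(A(-12, 5 - 1*5) - 140) = -45*((5 - 1*5)*(-12)²*(-3 + 5*(-12)) - 140) = -45*((5 - 5)*144*(-3 - 60) - 140) = -45*(0*144*(-63) - 140) = -45*(0 - 140) = -45*(-140) = 6300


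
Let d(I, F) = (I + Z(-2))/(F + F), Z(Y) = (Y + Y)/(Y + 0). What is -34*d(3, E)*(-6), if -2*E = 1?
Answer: -1020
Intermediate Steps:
Z(Y) = 2 (Z(Y) = (2*Y)/Y = 2)
E = -½ (E = -½*1 = -½ ≈ -0.50000)
d(I, F) = (2 + I)/(2*F) (d(I, F) = (I + 2)/(F + F) = (2 + I)/((2*F)) = (2 + I)*(1/(2*F)) = (2 + I)/(2*F))
-34*d(3, E)*(-6) = -17*(2 + 3)/(-½)*(-6) = -17*(-2)*5*(-6) = -34*(-5)*(-6) = 170*(-6) = -1020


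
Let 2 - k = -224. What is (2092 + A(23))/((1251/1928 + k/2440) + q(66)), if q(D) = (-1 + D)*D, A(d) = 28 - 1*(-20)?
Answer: 1258405600/2523127621 ≈ 0.49875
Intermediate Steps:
A(d) = 48 (A(d) = 28 + 20 = 48)
k = 226 (k = 2 - 1*(-224) = 2 + 224 = 226)
q(D) = D*(-1 + D)
(2092 + A(23))/((1251/1928 + k/2440) + q(66)) = (2092 + 48)/((1251/1928 + 226/2440) + 66*(-1 + 66)) = 2140/((1251*(1/1928) + 226*(1/2440)) + 66*65) = 2140/((1251/1928 + 113/1220) + 4290) = 2140/(436021/588040 + 4290) = 2140/(2523127621/588040) = 2140*(588040/2523127621) = 1258405600/2523127621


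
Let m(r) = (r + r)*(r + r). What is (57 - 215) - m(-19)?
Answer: -1602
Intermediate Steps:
m(r) = 4*r² (m(r) = (2*r)*(2*r) = 4*r²)
(57 - 215) - m(-19) = (57 - 215) - 4*(-19)² = -158 - 4*361 = -158 - 1*1444 = -158 - 1444 = -1602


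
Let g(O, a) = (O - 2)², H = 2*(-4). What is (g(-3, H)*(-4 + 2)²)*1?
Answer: 100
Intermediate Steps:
H = -8
g(O, a) = (-2 + O)²
(g(-3, H)*(-4 + 2)²)*1 = ((-2 - 3)²*(-4 + 2)²)*1 = ((-5)²*(-2)²)*1 = (25*4)*1 = 100*1 = 100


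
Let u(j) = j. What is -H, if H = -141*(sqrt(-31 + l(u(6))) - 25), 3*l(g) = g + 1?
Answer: -3525 + 47*I*sqrt(258) ≈ -3525.0 + 754.93*I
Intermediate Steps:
l(g) = 1/3 + g/3 (l(g) = (g + 1)/3 = (1 + g)/3 = 1/3 + g/3)
H = 3525 - 47*I*sqrt(258) (H = -141*(sqrt(-31 + (1/3 + (1/3)*6)) - 25) = -141*(sqrt(-31 + (1/3 + 2)) - 25) = -141*(sqrt(-31 + 7/3) - 25) = -141*(sqrt(-86/3) - 25) = -141*(I*sqrt(258)/3 - 25) = -141*(-25 + I*sqrt(258)/3) = 3525 - 47*I*sqrt(258) ≈ 3525.0 - 754.93*I)
-H = -(3525 - 47*I*sqrt(258)) = -3525 + 47*I*sqrt(258)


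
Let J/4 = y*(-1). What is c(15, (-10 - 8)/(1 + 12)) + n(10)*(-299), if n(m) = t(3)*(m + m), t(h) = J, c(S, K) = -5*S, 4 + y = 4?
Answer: -75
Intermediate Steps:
y = 0 (y = -4 + 4 = 0)
J = 0 (J = 4*(0*(-1)) = 4*0 = 0)
t(h) = 0
n(m) = 0 (n(m) = 0*(m + m) = 0*(2*m) = 0)
c(15, (-10 - 8)/(1 + 12)) + n(10)*(-299) = -5*15 + 0*(-299) = -75 + 0 = -75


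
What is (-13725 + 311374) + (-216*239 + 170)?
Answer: 246195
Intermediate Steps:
(-13725 + 311374) + (-216*239 + 170) = 297649 + (-51624 + 170) = 297649 - 51454 = 246195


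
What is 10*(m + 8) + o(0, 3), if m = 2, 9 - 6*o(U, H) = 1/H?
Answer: 913/9 ≈ 101.44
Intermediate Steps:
o(U, H) = 3/2 - 1/(6*H)
10*(m + 8) + o(0, 3) = 10*(2 + 8) + (⅙)*(-1 + 9*3)/3 = 10*10 + (⅙)*(⅓)*(-1 + 27) = 100 + (⅙)*(⅓)*26 = 100 + 13/9 = 913/9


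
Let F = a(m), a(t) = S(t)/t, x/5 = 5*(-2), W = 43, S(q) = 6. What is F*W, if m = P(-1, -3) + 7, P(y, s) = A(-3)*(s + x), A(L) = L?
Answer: 129/83 ≈ 1.5542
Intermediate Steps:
x = -50 (x = 5*(5*(-2)) = 5*(-10) = -50)
P(y, s) = 150 - 3*s (P(y, s) = -3*(s - 50) = -3*(-50 + s) = 150 - 3*s)
m = 166 (m = (150 - 3*(-3)) + 7 = (150 + 9) + 7 = 159 + 7 = 166)
a(t) = 6/t
F = 3/83 (F = 6/166 = 6*(1/166) = 3/83 ≈ 0.036145)
F*W = (3/83)*43 = 129/83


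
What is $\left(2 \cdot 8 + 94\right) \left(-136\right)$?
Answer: $-14960$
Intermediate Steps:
$\left(2 \cdot 8 + 94\right) \left(-136\right) = \left(16 + 94\right) \left(-136\right) = 110 \left(-136\right) = -14960$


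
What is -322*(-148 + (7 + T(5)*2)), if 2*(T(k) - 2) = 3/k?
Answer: 219604/5 ≈ 43921.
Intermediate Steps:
T(k) = 2 + 3/(2*k) (T(k) = 2 + (3/k)/2 = 2 + 3/(2*k))
-322*(-148 + (7 + T(5)*2)) = -322*(-148 + (7 + (2 + (3/2)/5)*2)) = -322*(-148 + (7 + (2 + (3/2)*(1/5))*2)) = -322*(-148 + (7 + (2 + 3/10)*2)) = -322*(-148 + (7 + (23/10)*2)) = -322*(-148 + (7 + 23/5)) = -322*(-148 + 58/5) = -322*(-682/5) = 219604/5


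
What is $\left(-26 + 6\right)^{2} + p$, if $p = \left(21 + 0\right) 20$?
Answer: $820$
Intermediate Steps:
$p = 420$ ($p = 21 \cdot 20 = 420$)
$\left(-26 + 6\right)^{2} + p = \left(-26 + 6\right)^{2} + 420 = \left(-20\right)^{2} + 420 = 400 + 420 = 820$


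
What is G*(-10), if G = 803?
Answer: -8030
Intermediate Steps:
G*(-10) = 803*(-10) = -8030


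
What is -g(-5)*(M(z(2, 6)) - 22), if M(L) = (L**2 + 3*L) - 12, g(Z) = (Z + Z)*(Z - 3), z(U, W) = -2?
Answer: 2880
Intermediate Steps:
g(Z) = 2*Z*(-3 + Z) (g(Z) = (2*Z)*(-3 + Z) = 2*Z*(-3 + Z))
M(L) = -12 + L**2 + 3*L
-g(-5)*(M(z(2, 6)) - 22) = -2*(-5)*(-3 - 5)*((-12 + (-2)**2 + 3*(-2)) - 22) = -2*(-5)*(-8)*((-12 + 4 - 6) - 22) = -80*(-14 - 22) = -80*(-36) = -1*(-2880) = 2880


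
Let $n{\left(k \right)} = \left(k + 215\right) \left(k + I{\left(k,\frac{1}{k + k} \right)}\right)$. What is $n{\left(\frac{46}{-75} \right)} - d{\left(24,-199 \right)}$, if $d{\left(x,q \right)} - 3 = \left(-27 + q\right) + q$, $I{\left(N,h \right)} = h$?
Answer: $\frac{59894297}{517500} \approx 115.74$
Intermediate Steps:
$d{\left(x,q \right)} = -24 + 2 q$ ($d{\left(x,q \right)} = 3 + \left(\left(-27 + q\right) + q\right) = 3 + \left(-27 + 2 q\right) = -24 + 2 q$)
$n{\left(k \right)} = \left(215 + k\right) \left(k + \frac{1}{2 k}\right)$ ($n{\left(k \right)} = \left(k + 215\right) \left(k + \frac{1}{k + k}\right) = \left(215 + k\right) \left(k + \frac{1}{2 k}\right)$)
$n{\left(\frac{46}{-75} \right)} - d{\left(24,-199 \right)} = \left(\frac{1}{2} + \left(\frac{46}{-75}\right)^{2} + 215 \frac{46}{-75} + \frac{215}{2 \frac{46}{-75}}\right) - \left(-24 + 2 \left(-199\right)\right) = \left(\frac{1}{2} + \left(46 \left(- \frac{1}{75}\right)\right)^{2} + 215 \cdot 46 \left(- \frac{1}{75}\right) + \frac{215}{2 \cdot 46 \left(- \frac{1}{75}\right)}\right) - \left(-24 - 398\right) = \left(\frac{1}{2} + \left(- \frac{46}{75}\right)^{2} + 215 \left(- \frac{46}{75}\right) + \frac{215}{2 \left(- \frac{46}{75}\right)}\right) - -422 = \left(\frac{1}{2} + \frac{2116}{5625} - \frac{1978}{15} + \frac{215}{2} \left(- \frac{75}{46}\right)\right) + 422 = \left(\frac{1}{2} + \frac{2116}{5625} - \frac{1978}{15} - \frac{16125}{92}\right) + 422 = - \frac{158490703}{517500} + 422 = \frac{59894297}{517500}$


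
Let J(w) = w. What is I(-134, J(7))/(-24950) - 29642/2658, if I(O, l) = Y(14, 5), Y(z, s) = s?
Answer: -73958119/6631710 ≈ -11.152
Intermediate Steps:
I(O, l) = 5
I(-134, J(7))/(-24950) - 29642/2658 = 5/(-24950) - 29642/2658 = 5*(-1/24950) - 29642*1/2658 = -1/4990 - 14821/1329 = -73958119/6631710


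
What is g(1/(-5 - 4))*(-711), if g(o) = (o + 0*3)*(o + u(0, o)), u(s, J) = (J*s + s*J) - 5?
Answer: -3634/9 ≈ -403.78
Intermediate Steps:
u(s, J) = -5 + 2*J*s (u(s, J) = (J*s + J*s) - 5 = 2*J*s - 5 = -5 + 2*J*s)
g(o) = o*(-5 + o) (g(o) = (o + 0*3)*(o + (-5 + 2*o*0)) = (o + 0)*(o + (-5 + 0)) = o*(o - 5) = o*(-5 + o))
g(1/(-5 - 4))*(-711) = ((-5 + 1/(-5 - 4))/(-5 - 4))*(-711) = ((-5 + 1/(-9))/(-9))*(-711) = -(-5 - ⅑)/9*(-711) = -⅑*(-46/9)*(-711) = (46/81)*(-711) = -3634/9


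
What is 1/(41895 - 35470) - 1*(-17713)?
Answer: 113806026/6425 ≈ 17713.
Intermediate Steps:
1/(41895 - 35470) - 1*(-17713) = 1/6425 + 17713 = 113806026/6425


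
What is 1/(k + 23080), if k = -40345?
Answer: -1/17265 ≈ -5.7921e-5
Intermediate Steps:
1/(k + 23080) = 1/(-40345 + 23080) = 1/(-17265) = -1/17265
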